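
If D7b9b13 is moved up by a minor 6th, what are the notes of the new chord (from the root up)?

Bb, D, F, Ab, Cb, Gb

Transposed root: D → Bb (minor 6th up). So we spell Bb dominant seventh flat nine flat thirteen:
- root: Bb
- major 3rd: D
- perfect 5th: F
- minor 7th: Ab
- minor 9th: Cb
- minor 13th: Gb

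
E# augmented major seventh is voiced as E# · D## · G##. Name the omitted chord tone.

The full E# augmented major seventh chord is E#, G##, B##, D##.
Comparing with the voicing, the augmented 5th (5th) — B## — is absent.

B##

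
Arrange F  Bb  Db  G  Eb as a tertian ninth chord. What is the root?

Eb

Stacking in thirds gives Eb – G – Bb – Db – F, so Eb is the root — Eb dominant ninth.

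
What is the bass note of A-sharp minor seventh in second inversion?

A-sharp minor seventh = A-sharp–C-sharp–E-sharp–G-sharp. Second inversion → fifth in the bass = E-sharp.

E-sharp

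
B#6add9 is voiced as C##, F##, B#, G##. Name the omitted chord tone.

The full B#6add9 chord is B#, D##, F##, G##, C##.
Comparing with the voicing, the major 3rd (3rd) — D## — is absent.

D##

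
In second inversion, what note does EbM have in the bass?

EbM = Eb–G–Bb. Second inversion → fifth in the bass = Bb.

Bb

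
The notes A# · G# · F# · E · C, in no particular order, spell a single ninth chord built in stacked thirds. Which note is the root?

F#

Stacking in thirds gives F# – A# – C – E – G#, so F# is the root — F# dominant ninth flat five.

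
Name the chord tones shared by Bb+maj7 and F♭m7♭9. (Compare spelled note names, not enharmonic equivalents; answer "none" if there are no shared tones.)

Bb+maj7: Bb D F# A
F♭m7♭9: Fb Abb Cb Ebb Gbb
Common to both → none.

none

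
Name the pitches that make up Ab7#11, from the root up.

A♭ C E♭ G♭ D

Root A♭, quality dominant seventh sharp eleven:
- root: A♭
- major 3rd: C
- perfect 5th: E♭
- minor 7th: G♭
- augmented 11th: D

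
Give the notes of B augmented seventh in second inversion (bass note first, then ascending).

In root position, B augmented seventh is B–D#–F##–A.
Second inversion puts the fifth (F##) in the bass.

F##  A  B  D#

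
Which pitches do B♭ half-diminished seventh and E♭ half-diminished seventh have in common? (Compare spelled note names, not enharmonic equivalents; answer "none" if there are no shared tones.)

D-flat

B♭ half-diminished seventh: B-flat D-flat F-flat A-flat
E♭ half-diminished seventh: E-flat G-flat B-double-flat D-flat
Common to both → D-flat.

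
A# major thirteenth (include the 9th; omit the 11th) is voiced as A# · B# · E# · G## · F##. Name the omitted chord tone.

C##

The full A# major thirteenth chord is A#, C##, E#, G##, B#, F##.
Comparing with the voicing, the major 3rd (3rd) — C## — is absent.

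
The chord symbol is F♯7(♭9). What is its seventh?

F♯7(♭9) is built on F#; its 7th is a minor 7th above the root.
A seventh above F uses the letter E, and the minor 7th above F# is E.

E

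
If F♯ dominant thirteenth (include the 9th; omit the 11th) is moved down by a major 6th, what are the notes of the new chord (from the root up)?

A, C-sharp, E, G, B, F-sharp

A major 6th down from F-sharp is A, so the new chord is A dominant thirteenth.
Root: A
Major 3rd (3rd): C-sharp
Perfect 5th (5th): E
Minor 7th (7th): G
Major 9th (9th): B
Major 13th (13th): F-sharp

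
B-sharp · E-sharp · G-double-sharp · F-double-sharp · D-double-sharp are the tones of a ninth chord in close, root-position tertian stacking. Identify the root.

E-sharp

Stacking in thirds gives E-sharp – G-double-sharp – B-sharp – D-double-sharp – F-double-sharp, so E-sharp is the root — E-sharp major ninth.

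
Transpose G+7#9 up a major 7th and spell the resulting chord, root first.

G up a major 7th → F#. New chord: F# dominant seventh sharp nine sharp five.
root → F#
3rd (major 3rd) → A#
5th (augmented 5th) → C##
7th (minor 7th) → E
9th (augmented 9th) → G##

F# – A# – C## – E – G##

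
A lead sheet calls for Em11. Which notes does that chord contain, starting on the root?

Em11: minor eleventh on E.
root → E
3rd (minor 3rd) → G
5th (perfect 5th) → B
7th (minor 7th) → D
9th (major 9th) → F♯
11th (perfect 11th) → A

E – G – B – D – F♯ – A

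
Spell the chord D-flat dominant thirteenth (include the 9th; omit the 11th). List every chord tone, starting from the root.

Db F Ab Cb Eb Bb

Root Db, quality dominant thirteenth:
root → Db
3rd (major 3rd) → F
5th (perfect 5th) → Ab
7th (minor 7th) → Cb
9th (major 9th) → Eb
13th (major 13th) → Bb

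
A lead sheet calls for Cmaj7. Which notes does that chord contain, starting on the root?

Root C, quality major seventh:
Root: C
Major 3rd (3rd): E
Perfect 5th (5th): G
Major 7th (7th): B

C  E  G  B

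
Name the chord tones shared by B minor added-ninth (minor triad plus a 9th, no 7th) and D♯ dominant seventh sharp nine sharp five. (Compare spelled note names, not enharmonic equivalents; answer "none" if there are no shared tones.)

C-sharp

B minor added-ninth: B D F-sharp C-sharp
D♯ dominant seventh sharp nine sharp five: D-sharp F-double-sharp A-double-sharp C-sharp E-double-sharp
Common to both → C-sharp.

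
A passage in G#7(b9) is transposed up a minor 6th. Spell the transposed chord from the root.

A minor 6th up from G# is E, so the new chord is E dominant seventh flat nine.
E — root
G# — major 3rd
B — perfect 5th
D — minor 7th
F — minor 9th

E, G#, B, D, F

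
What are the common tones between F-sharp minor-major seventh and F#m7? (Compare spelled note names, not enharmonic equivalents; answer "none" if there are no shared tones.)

F#, A, C#

F-sharp minor-major seventh = F#, A, C#, E#.
F#m7 = F#, A, C#, E.
Shared: F#, A, C#.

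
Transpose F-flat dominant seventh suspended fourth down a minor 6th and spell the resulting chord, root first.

Ab, Db, Eb, Gb

A minor 6th down from Fb is Ab, so the new chord is Ab dominant seventh suspended fourth.
- root: Ab
- perfect 4th: Db
- perfect 5th: Eb
- minor 7th: Gb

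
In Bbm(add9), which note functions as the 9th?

Root of Bbm(add9) = Bb. The 9th is a major 9th: Bb up a major 9th → C.

C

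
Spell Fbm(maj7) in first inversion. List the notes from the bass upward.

In root position, Fbm(maj7) is Fb–Abb–Cb–Eb.
First inversion puts the third (Abb) in the bass.

Abb – Cb – Eb – Fb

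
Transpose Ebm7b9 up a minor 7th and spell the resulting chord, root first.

D♭ – F♭ – A♭ – C♭ – E𝄫

E♭ up a minor 7th → D♭. New chord: D♭ minor seventh flat nine.
root → D♭
3rd (minor 3rd) → F♭
5th (perfect 5th) → A♭
7th (minor 7th) → C♭
9th (minor 9th) → E𝄫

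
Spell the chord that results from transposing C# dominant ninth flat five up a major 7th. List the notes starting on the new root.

B# – D## – F# – A# – C##

C# up a major 7th → B#. New chord: B# dominant ninth flat five.
Root: B#
Major 3rd (3rd): D##
Diminished 5th (5th): F#
Minor 7th (7th): A#
Major 9th (9th): C##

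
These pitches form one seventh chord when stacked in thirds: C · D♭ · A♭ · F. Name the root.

D♭

Stacking in thirds gives D♭ – F – A♭ – C, so D♭ is the root — D♭ major seventh.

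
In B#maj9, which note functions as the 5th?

Root of B#maj9 = B#. The 5th is a perfect 5th: B# up a perfect 5th → F##.

F##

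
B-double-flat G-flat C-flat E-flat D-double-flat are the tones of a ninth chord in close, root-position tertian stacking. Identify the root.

C-flat

Stacking in thirds gives C-flat – E-flat – G-flat – B-double-flat – D-double-flat, so C-flat is the root — C-flat dominant seventh flat nine.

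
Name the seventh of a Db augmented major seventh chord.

C

Db augmented major seventh is built on D-flat; its 7th is a major 7th above the root.
A seventh above D uses the letter C, and the major 7th above D-flat is C.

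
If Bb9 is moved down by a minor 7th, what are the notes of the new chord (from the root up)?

Transposed root: Bb → C (minor 7th down). So we spell C dominant ninth:
Root: C
Major 3rd (3rd): E
Perfect 5th (5th): G
Minor 7th (7th): Bb
Major 9th (9th): D

C  E  G  Bb  D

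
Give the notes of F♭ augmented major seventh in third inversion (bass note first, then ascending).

Eb – Fb – Ab – C

F♭ augmented major seventh = Fb–Ab–C–Eb; third inversion → seventh (Eb) lowest.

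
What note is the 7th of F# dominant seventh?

E

F# dominant seventh is built on F-sharp; its 7th is a minor 7th above the root.
A seventh above F uses the letter E, and the minor 7th above F-sharp is E.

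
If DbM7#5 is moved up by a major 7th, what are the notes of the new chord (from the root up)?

C – E – G# – B

A major 7th up from Db is C, so the new chord is C augmented major seventh.
C — root
E — major 3rd
G# — augmented 5th
B — major 7th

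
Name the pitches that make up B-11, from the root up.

B-11 is a minor eleventh built on B.
- root: B
- minor 3rd: D
- perfect 5th: F#
- minor 7th: A
- major 9th: C#
- perfect 11th: E

B, D, F#, A, C#, E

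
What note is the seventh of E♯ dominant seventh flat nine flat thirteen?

D-sharp

Root of E♯ dominant seventh flat nine flat thirteen = E-sharp. The 7th is a minor 7th: E-sharp up a minor 7th → D-sharp.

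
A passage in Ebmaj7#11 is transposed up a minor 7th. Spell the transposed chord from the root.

D♭ – F – A♭ – C – G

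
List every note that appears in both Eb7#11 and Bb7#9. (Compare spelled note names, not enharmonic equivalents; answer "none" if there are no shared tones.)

Bb

Eb7#11: Eb G Bb Db A
Bb7#9: Bb D F Ab C#
Common to both → Bb.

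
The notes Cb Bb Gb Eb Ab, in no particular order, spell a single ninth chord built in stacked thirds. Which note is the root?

Arranged so that each adjacent pair is a third by letter name: Ab – Cb – Eb – Gb – Bb.
The bottom of that stack, Ab, is the root (this is Ab minor ninth).

Ab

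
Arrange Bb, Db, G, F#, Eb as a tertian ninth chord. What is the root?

Eb

Arranged so that each adjacent pair is a third by letter name: Eb – G – Bb – Db – F#.
The bottom of that stack, Eb, is the root (this is Eb dominant seventh sharp nine).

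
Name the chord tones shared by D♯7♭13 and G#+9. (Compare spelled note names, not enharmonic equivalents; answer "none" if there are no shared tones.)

D♯7♭13 = D#, F##, A#, C#, B.
G#+9 = G#, B#, D##, F#, A#.
Shared: A#.

A#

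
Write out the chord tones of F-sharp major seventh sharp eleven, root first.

F#  A#  C#  E#  B#

F-sharp major seventh sharp eleven is a major seventh sharp eleven built on F#.
root → F#
3rd (major 3rd) → A#
5th (perfect 5th) → C#
7th (major 7th) → E#
11th (augmented 11th) → B#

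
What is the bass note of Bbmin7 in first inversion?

Db

Bbmin7 in root position is Bb–Db–F–Ab.
First inversion places the third in the bass, which is Db.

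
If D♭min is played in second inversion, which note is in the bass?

D♭min in root position is Db–Fb–Ab.
Second inversion places the fifth in the bass, which is Ab.

Ab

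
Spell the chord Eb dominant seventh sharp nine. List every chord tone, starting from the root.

E-flat, G, B-flat, D-flat, F-sharp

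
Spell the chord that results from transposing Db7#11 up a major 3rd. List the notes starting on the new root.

F  A  C  Eb  B

Transposed root: Db → F (major 3rd up). So we spell F dominant seventh sharp eleven:
root → F
3rd (major 3rd) → A
5th (perfect 5th) → C
7th (minor 7th) → Eb
11th (augmented 11th) → B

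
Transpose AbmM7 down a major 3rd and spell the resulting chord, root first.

A major 3rd down from Ab is Fb, so the new chord is Fb minor-major seventh.
root → Fb
3rd (minor 3rd) → Abb
5th (perfect 5th) → Cb
7th (major 7th) → Eb

Fb – Abb – Cb – Eb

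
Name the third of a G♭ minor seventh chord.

Root of G♭ minor seventh = G-flat. The 3rd is a minor 3rd: G-flat up a minor 3rd → B-double-flat.

B-double-flat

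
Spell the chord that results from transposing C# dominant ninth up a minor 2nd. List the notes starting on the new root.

Transposed root: C# → D (minor 2nd up). So we spell D dominant ninth:
D — root
F# — major 3rd
A — perfect 5th
C — minor 7th
E — major 9th

D F# A C E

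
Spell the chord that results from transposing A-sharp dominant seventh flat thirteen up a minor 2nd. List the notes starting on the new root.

A-sharp up a minor 2nd → B. New chord: B dominant seventh flat thirteen.
B — root
D-sharp — major 3rd
F-sharp — perfect 5th
A — minor 7th
G — minor 13th

B  D-sharp  F-sharp  A  G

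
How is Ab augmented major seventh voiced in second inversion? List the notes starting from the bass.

E – G – Ab – C

Ab augmented major seventh = Ab–C–E–G; second inversion → fifth (E) lowest.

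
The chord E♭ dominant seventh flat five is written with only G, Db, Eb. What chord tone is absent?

Bbb

The full E♭ dominant seventh flat five chord is Eb, G, Bbb, Db.
Comparing with the voicing, the diminished 5th (5th) — Bbb — is absent.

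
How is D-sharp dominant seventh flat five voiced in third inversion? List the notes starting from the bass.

C-sharp – D-sharp – F-double-sharp – A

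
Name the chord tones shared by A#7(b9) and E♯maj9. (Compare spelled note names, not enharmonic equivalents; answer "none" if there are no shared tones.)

E#

A#7(b9) = A#, C##, E#, G#, B.
E♯maj9 = E#, G##, B#, D##, F##.
Shared: E#.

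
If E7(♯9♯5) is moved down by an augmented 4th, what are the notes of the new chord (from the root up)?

Bb, D, F#, Ab, C#

An augmented 4th down from E is Bb, so the new chord is Bb dominant seventh sharp nine sharp five.
- root: Bb
- major 3rd: D
- augmented 5th: F#
- minor 7th: Ab
- augmented 9th: C#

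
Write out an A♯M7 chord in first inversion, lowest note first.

C## – E# – G## – A#

In root position, A♯M7 is A#–C##–E#–G##.
First inversion puts the third (C##) in the bass.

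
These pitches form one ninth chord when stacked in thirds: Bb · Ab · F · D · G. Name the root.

G

Arranged so that each adjacent pair is a third by letter name: G – Bb – D – F – Ab.
The bottom of that stack, G, is the root (this is G minor seventh flat nine).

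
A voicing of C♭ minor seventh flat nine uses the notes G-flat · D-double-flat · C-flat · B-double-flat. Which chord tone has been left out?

C♭ minor seventh flat nine = C-flat, E-double-flat, G-flat, B-double-flat, D-double-flat. The voicing lacks the 3rd (minor 3rd), E-double-flat.

E-double-flat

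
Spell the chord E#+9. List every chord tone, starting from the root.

E# – G## – B## – D# – F##

E#+9 is a dominant ninth sharp five built on E#.
- root: E#
- major 3rd: G##
- augmented 5th: B##
- minor 7th: D#
- major 9th: F##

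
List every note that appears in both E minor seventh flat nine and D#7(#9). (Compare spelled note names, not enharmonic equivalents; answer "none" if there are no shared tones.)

none

E minor seventh flat nine: E G B D F
D#7(#9): D# F## A# C# E##
Common to both → none.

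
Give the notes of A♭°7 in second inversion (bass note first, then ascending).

In root position, A♭°7 is Ab–Cb–Ebb–Gbb.
Second inversion puts the fifth (Ebb) in the bass.

Ebb – Gbb – Ab – Cb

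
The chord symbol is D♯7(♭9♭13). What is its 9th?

E

D♯7(♭9♭13) is built on D♯; its 9th is a minor 9th above the root.
A second above D uses the letter E, and the minor 9th above D♯ is E.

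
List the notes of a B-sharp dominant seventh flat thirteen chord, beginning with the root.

B-sharp dominant seventh flat thirteen: dominant seventh flat thirteen on B♯.
Root: B♯
Major 3rd (3rd): D𝄪
Perfect 5th (5th): F𝄪
Minor 7th (7th): A♯
Minor 13th (13th): G♯

B♯ D𝄪 F𝄪 A♯ G♯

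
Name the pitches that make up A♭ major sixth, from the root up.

A♭ major sixth is a major sixth built on A-flat.
A-flat — root
C — major 3rd
E-flat — perfect 5th
F — major 6th

A-flat – C – E-flat – F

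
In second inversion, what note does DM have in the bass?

DM = D–F#–A. Second inversion → fifth in the bass = A.

A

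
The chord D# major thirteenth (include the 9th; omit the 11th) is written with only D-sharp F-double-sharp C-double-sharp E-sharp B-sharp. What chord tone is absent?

A-sharp

D# major thirteenth = D-sharp, F-double-sharp, A-sharp, C-double-sharp, E-sharp, B-sharp. The voicing lacks the 5th (perfect 5th), A-sharp.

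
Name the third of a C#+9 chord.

Root of C#+9 = C#. The 3rd is a major 3rd: C# up a major 3rd → E#.

E#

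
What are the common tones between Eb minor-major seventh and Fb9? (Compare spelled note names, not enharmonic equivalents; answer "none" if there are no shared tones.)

Gb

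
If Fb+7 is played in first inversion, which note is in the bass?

Fb+7 = F♭–A♭–C–E𝄫. First inversion → third in the bass = A♭.

A♭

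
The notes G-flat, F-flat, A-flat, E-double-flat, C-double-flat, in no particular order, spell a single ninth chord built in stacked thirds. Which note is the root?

F-flat

Stacking in thirds gives F-flat – A-flat – C-double-flat – E-double-flat – G-flat, so F-flat is the root — F-flat dominant ninth flat five.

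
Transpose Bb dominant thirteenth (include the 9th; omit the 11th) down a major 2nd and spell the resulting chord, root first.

Bb down a major 2nd → Ab. New chord: Ab dominant thirteenth.
Ab — root
C — major 3rd
Eb — perfect 5th
Gb — minor 7th
Bb — major 9th
F — major 13th

Ab, C, Eb, Gb, Bb, F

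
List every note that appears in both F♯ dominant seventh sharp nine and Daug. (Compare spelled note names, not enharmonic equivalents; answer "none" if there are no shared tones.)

F♯ – A♯

F♯ dominant seventh sharp nine: F♯ A♯ C♯ E G𝄪
Daug: D F♯ A♯
Common to both → F♯, A♯.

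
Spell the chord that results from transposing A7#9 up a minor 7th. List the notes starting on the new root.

Transposed root: A → G (minor 7th up). So we spell G dominant seventh sharp nine:
- root: G
- major 3rd: B
- perfect 5th: D
- minor 7th: F
- augmented 9th: A#

G, B, D, F, A#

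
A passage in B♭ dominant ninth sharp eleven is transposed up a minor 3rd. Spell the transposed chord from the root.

Transposed root: B-flat → D-flat (minor 3rd up). So we spell D-flat dominant ninth sharp eleven:
Root: D-flat
Major 3rd (3rd): F
Perfect 5th (5th): A-flat
Minor 7th (7th): C-flat
Major 9th (9th): E-flat
Augmented 11th (11th): G

D-flat F A-flat C-flat E-flat G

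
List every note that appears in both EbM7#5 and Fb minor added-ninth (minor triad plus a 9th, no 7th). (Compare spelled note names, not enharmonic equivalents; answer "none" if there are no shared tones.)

none

EbM7#5 = Eb, G, B, D.
Fb minor added-ninth = Fb, Abb, Cb, Gb.
Shared: none.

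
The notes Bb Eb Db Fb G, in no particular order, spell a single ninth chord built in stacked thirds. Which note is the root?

Eb

Stacking in thirds gives Eb – G – Bb – Db – Fb, so Eb is the root — Eb dominant seventh flat nine.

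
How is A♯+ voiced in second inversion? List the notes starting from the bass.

E𝄪 – A♯ – C𝄪

A♯+ = A♯–C𝄪–E𝄪; second inversion → fifth (E𝄪) lowest.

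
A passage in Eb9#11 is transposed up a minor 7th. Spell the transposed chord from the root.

Transposed root: E♭ → D♭ (minor 7th up). So we spell D♭ dominant ninth sharp eleven:
Root: D♭
Major 3rd (3rd): F
Perfect 5th (5th): A♭
Minor 7th (7th): C♭
Major 9th (9th): E♭
Augmented 11th (11th): G

D♭ F A♭ C♭ E♭ G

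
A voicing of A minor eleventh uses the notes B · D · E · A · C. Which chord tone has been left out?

G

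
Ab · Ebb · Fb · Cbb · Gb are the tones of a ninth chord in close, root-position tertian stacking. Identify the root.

Fb

Stacking in thirds gives Fb – Ab – Cbb – Ebb – Gb, so Fb is the root — Fb dominant ninth flat five.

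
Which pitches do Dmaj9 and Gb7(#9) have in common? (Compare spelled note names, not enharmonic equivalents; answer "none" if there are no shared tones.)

Dmaj9 = D, F#, A, C#, E.
Gb7(#9) = Gb, Bb, Db, Fb, A.
Shared: A.

A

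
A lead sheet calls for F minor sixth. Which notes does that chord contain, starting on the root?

F A♭ C D

F minor sixth: minor sixth on F.
root → F
3rd (minor 3rd) → A♭
5th (perfect 5th) → C
6th (major 6th) → D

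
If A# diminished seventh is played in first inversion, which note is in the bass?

C#

A# diminished seventh in root position is A#–C#–E–G.
First inversion places the third in the bass, which is C#.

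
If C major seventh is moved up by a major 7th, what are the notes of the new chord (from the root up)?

A major 7th up from C is B, so the new chord is B major seventh.
- root: B
- major 3rd: D♯
- perfect 5th: F♯
- major 7th: A♯

B, D♯, F♯, A♯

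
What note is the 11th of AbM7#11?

Root of AbM7#11 = Ab. The 11th is an augmented 11th: Ab up an augmented 11th → D.

D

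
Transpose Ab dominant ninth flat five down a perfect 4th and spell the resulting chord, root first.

E-flat G B-double-flat D-flat F

A perfect 4th down from A-flat is E-flat, so the new chord is E-flat dominant ninth flat five.
E-flat — root
G — major 3rd
B-double-flat — diminished 5th
D-flat — minor 7th
F — major 9th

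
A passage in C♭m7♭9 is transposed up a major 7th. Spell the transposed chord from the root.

Transposed root: Cb → Bb (major 7th up). So we spell Bb minor seventh flat nine:
Root: Bb
Minor 3rd (3rd): Db
Perfect 5th (5th): F
Minor 7th (7th): Ab
Minor 9th (9th): Cb

Bb Db F Ab Cb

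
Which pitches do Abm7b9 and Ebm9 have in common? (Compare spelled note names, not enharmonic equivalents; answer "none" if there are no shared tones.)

Eb Gb

Abm7b9 = Ab, Cb, Eb, Gb, Bbb.
Ebm9 = Eb, Gb, Bb, Db, F.
Shared: Eb, Gb.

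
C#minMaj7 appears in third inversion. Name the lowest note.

C#minMaj7 = C♯–E–G♯–B♯. Third inversion → seventh in the bass = B♯.

B♯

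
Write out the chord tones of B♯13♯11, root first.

B#  D##  F##  A#  C##  E##  G##

B♯13♯11 is a dominant thirteenth sharp eleven built on B#.
B# — root
D## — major 3rd
F## — perfect 5th
A# — minor 7th
C## — major 9th
E## — augmented 11th
G## — major 13th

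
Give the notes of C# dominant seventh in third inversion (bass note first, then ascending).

In root position, C# dominant seventh is C-sharp–E-sharp–G-sharp–B.
Third inversion puts the seventh (B) in the bass.

B, C-sharp, E-sharp, G-sharp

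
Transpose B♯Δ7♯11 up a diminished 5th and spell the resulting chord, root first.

B# up a diminished 5th → F#. New chord: F# major seventh sharp eleven.
- root: F#
- major 3rd: A#
- perfect 5th: C#
- major 7th: E#
- augmented 11th: B#

F#, A#, C#, E#, B#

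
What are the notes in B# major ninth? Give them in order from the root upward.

B-sharp D-double-sharp F-double-sharp A-double-sharp C-double-sharp

B# major ninth is a major ninth built on B-sharp.
B-sharp — root
D-double-sharp — major 3rd
F-double-sharp — perfect 5th
A-double-sharp — major 7th
C-double-sharp — major 9th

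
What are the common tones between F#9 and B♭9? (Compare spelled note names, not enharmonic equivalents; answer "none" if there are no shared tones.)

none

F#9: F# A# C# E G#
B♭9: Bb D F Ab C
Common to both → none.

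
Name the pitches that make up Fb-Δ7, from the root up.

Fb, Abb, Cb, Eb

Root Fb, quality minor-major seventh:
Fb — root
Abb — minor 3rd
Cb — perfect 5th
Eb — major 7th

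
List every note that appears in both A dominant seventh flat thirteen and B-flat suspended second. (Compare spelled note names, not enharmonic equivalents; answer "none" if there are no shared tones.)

F

A dominant seventh flat thirteen = A, C#, E, G, F.
B-flat suspended second = Bb, C, F.
Shared: F.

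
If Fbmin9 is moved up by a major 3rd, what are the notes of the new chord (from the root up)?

Fb up a major 3rd → Ab. New chord: Ab minor ninth.
Root: Ab
Minor 3rd (3rd): Cb
Perfect 5th (5th): Eb
Minor 7th (7th): Gb
Major 9th (9th): Bb

Ab, Cb, Eb, Gb, Bb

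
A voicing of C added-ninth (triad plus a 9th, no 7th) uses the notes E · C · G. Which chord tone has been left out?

C added-ninth = C, E, G, D. The voicing lacks the 9th (major 9th), D.

D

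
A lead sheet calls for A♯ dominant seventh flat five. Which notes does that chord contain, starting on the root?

A-sharp, C-double-sharp, E, G-sharp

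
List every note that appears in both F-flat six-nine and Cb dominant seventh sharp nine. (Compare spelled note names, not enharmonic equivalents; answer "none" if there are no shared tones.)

F-flat six-nine = F-flat, A-flat, C-flat, D-flat, G-flat.
Cb dominant seventh sharp nine = C-flat, E-flat, G-flat, B-double-flat, D.
Shared: C-flat, G-flat.

C-flat, G-flat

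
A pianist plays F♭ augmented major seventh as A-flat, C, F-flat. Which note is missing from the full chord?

The full F♭ augmented major seventh chord is F-flat, A-flat, C, E-flat.
Comparing with the voicing, the major 7th (7th) — E-flat — is absent.

E-flat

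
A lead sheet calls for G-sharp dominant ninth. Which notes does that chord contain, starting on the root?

G-sharp  B-sharp  D-sharp  F-sharp  A-sharp

Root G-sharp, quality dominant ninth:
G-sharp — root
B-sharp — major 3rd
D-sharp — perfect 5th
F-sharp — minor 7th
A-sharp — major 9th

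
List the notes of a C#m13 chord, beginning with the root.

C#m13: minor thirteenth on C♯.
- root: C♯
- minor 3rd: E
- perfect 5th: G♯
- minor 7th: B
- major 9th: D♯
- perfect 11th: F♯
- major 13th: A♯

C♯ – E – G♯ – B – D♯ – F♯ – A♯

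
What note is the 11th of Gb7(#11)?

C

Gb7(#11) is built on Gb; its 11th is an augmented 11th above the root.
A fourth above G uses the letter C, and the augmented 11th above Gb is C.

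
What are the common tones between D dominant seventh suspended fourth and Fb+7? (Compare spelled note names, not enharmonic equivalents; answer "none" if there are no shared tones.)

D dominant seventh suspended fourth: D G A C
Fb+7: Fb Ab C Ebb
Common to both → C.

C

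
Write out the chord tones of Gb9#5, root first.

Gb, Bb, D, Fb, Ab

Gb9#5: dominant ninth sharp five on Gb.
root → Gb
3rd (major 3rd) → Bb
5th (augmented 5th) → D
7th (minor 7th) → Fb
9th (major 9th) → Ab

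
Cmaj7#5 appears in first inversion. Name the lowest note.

Cmaj7#5 = C–E–G#–B. First inversion → third in the bass = E.

E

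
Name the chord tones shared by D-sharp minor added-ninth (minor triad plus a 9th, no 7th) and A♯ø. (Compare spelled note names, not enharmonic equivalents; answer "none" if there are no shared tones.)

D-sharp minor added-ninth = D#, F#, A#, E#.
A♯ø = A#, C#, E, G#.
Shared: A#.

A#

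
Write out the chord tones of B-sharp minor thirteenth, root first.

Root B#, quality minor thirteenth:
root → B#
3rd (minor 3rd) → D#
5th (perfect 5th) → F##
7th (minor 7th) → A#
9th (major 9th) → C##
11th (perfect 11th) → E#
13th (major 13th) → G##

B#, D#, F##, A#, C##, E#, G##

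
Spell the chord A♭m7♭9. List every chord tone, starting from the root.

Ab Cb Eb Gb Bbb

Root Ab, quality minor seventh flat nine:
- root: Ab
- minor 3rd: Cb
- perfect 5th: Eb
- minor 7th: Gb
- minor 9th: Bbb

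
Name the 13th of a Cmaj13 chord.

Root of Cmaj13 = C. The 13th is a major 13th: C up a major 13th → A.

A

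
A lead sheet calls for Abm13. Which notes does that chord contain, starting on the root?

Abm13 is a minor thirteenth built on Ab.
root → Ab
3rd (minor 3rd) → Cb
5th (perfect 5th) → Eb
7th (minor 7th) → Gb
9th (major 9th) → Bb
11th (perfect 11th) → Db
13th (major 13th) → F

Ab – Cb – Eb – Gb – Bb – Db – F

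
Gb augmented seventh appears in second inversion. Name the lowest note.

D

Gb augmented seventh in root position is Gb–Bb–D–Fb.
Second inversion places the fifth in the bass, which is D.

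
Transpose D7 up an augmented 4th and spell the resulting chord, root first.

Transposed root: D → G# (augmented 4th up). So we spell G# dominant seventh:
Root: G#
Major 3rd (3rd): B#
Perfect 5th (5th): D#
Minor 7th (7th): F#

G#  B#  D#  F#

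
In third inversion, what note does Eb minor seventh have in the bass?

D-flat

Eb minor seventh in root position is E-flat–G-flat–B-flat–D-flat.
Third inversion places the seventh in the bass, which is D-flat.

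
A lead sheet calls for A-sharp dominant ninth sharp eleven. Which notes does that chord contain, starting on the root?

A#, C##, E#, G#, B#, D##

A-sharp dominant ninth sharp eleven: dominant ninth sharp eleven on A#.
A# — root
C## — major 3rd
E# — perfect 5th
G# — minor 7th
B# — major 9th
D## — augmented 11th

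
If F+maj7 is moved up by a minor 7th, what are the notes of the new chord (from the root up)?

Eb, G, B, D

Transposed root: F → Eb (minor 7th up). So we spell Eb augmented major seventh:
Eb — root
G — major 3rd
B — augmented 5th
D — major 7th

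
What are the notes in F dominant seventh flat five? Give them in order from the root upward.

F dominant seventh flat five: dominant seventh flat five on F.
root → F
3rd (major 3rd) → A
5th (diminished 5th) → C♭
7th (minor 7th) → E♭

F  A  C♭  E♭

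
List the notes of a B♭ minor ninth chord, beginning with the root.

B♭ minor ninth is a minor ninth built on B-flat.
- root: B-flat
- minor 3rd: D-flat
- perfect 5th: F
- minor 7th: A-flat
- major 9th: C

B-flat D-flat F A-flat C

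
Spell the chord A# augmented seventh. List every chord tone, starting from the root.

A# C## E## G#

A# augmented seventh: augmented seventh on A#.
root → A#
3rd (major 3rd) → C##
5th (augmented 5th) → E##
7th (minor 7th) → G#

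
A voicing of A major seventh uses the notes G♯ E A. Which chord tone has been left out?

C♯

A major seventh = A, C♯, E, G♯. The voicing lacks the 3rd (major 3rd), C♯.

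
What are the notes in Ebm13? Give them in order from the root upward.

Eb  Gb  Bb  Db  F  Ab  C

Root Eb, quality minor thirteenth:
Eb — root
Gb — minor 3rd
Bb — perfect 5th
Db — minor 7th
F — major 9th
Ab — perfect 11th
C — major 13th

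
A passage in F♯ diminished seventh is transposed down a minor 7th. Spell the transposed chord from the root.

G-sharp, B, D, F

F-sharp down a minor 7th → G-sharp. New chord: G-sharp diminished seventh.
Root: G-sharp
Minor 3rd (3rd): B
Diminished 5th (5th): D
Diminished 7th (7th): F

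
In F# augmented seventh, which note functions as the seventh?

Root of F# augmented seventh = F-sharp. The 7th is a minor 7th: F-sharp up a minor 7th → E.

E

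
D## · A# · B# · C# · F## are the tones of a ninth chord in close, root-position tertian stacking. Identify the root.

Arranged so that each adjacent pair is a third by letter name: B# – D## – F## – A# – C#.
The bottom of that stack, B#, is the root (this is B# dominant seventh flat nine).

B#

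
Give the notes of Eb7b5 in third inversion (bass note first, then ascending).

D♭ – E♭ – G – B𝄫

In root position, Eb7b5 is E♭–G–B𝄫–D♭.
Third inversion puts the seventh (D♭) in the bass.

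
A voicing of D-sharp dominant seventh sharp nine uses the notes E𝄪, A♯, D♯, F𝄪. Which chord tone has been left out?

D-sharp dominant seventh sharp nine = D♯, F𝄪, A♯, C♯, E𝄪. The voicing lacks the 7th (minor 7th), C♯.

C♯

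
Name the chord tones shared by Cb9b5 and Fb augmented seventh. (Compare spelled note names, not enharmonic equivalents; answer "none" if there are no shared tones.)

Cb9b5 = C♭, E♭, G𝄫, B𝄫, D♭.
Fb augmented seventh = F♭, A♭, C, E𝄫.
Shared: none.

none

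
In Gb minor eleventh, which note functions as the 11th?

C-flat

Root of Gb minor eleventh = G-flat. The 11th is a perfect 11th: G-flat up a perfect 11th → C-flat.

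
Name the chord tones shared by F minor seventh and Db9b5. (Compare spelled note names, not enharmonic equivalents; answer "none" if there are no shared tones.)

F minor seventh = F, Ab, C, Eb.
Db9b5 = Db, F, Abb, Cb, Eb.
Shared: F, Eb.

F, Eb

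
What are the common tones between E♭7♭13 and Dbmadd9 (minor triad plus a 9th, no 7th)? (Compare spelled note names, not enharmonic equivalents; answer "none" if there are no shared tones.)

E♭7♭13: Eb G Bb Db Cb
Dbmadd9: Db Fb Ab Eb
Common to both → Eb, Db.

Eb, Db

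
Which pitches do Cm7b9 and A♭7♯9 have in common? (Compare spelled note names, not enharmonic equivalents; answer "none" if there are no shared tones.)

C  Eb

Cm7b9 = C, Eb, G, Bb, Db.
A♭7♯9 = Ab, C, Eb, Gb, B.
Shared: C, Eb.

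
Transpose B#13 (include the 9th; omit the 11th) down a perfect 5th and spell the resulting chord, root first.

E#, G##, B#, D#, F##, C##

Transposed root: B# → E# (perfect 5th down). So we spell E# dominant thirteenth:
E# — root
G## — major 3rd
B# — perfect 5th
D# — minor 7th
F## — major 9th
C## — major 13th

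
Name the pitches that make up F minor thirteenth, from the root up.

F  Ab  C  Eb  G  Bb  D

F minor thirteenth is a minor thirteenth built on F.
root → F
3rd (minor 3rd) → Ab
5th (perfect 5th) → C
7th (minor 7th) → Eb
9th (major 9th) → G
11th (perfect 11th) → Bb
13th (major 13th) → D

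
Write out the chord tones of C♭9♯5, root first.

Cb, Eb, G, Bbb, Db

C♭9♯5 is a dominant ninth sharp five built on Cb.
- root: Cb
- major 3rd: Eb
- augmented 5th: G
- minor 7th: Bbb
- major 9th: Db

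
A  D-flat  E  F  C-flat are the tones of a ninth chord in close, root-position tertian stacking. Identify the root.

D-flat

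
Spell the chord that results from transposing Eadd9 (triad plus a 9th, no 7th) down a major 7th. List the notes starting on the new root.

F A C G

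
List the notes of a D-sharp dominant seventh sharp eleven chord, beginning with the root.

D-sharp F-double-sharp A-sharp C-sharp G-double-sharp

D-sharp dominant seventh sharp eleven is a dominant seventh sharp eleven built on D-sharp.
D-sharp — root
F-double-sharp — major 3rd
A-sharp — perfect 5th
C-sharp — minor 7th
G-double-sharp — augmented 11th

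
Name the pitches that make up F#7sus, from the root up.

Root F♯, quality dominant seventh suspended fourth:
Root: F♯
Perfect 4th (4th): B
Perfect 5th (5th): C♯
Minor 7th (7th): E

F♯ B C♯ E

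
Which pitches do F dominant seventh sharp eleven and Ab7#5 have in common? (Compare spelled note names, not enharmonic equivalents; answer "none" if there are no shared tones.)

C

F dominant seventh sharp eleven: F A C E♭ B
Ab7#5: A♭ C E G♭
Common to both → C.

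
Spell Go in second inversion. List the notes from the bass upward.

Db  G  Bb

Go = G–Bb–Db; second inversion → fifth (Db) lowest.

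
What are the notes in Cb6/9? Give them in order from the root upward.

C♭, E♭, G♭, A♭, D♭

Cb6/9: six-nine on C♭.
- root: C♭
- major 3rd: E♭
- perfect 5th: G♭
- major 6th: A♭
- major 9th: D♭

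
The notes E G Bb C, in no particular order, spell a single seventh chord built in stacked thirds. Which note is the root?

C

Stacking in thirds gives C – E – G – Bb, so C is the root — C dominant seventh.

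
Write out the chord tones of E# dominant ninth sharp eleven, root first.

E# – G## – B# – D# – F## – A##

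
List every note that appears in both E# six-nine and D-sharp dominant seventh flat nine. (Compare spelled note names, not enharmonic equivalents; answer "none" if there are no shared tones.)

F-double-sharp

E# six-nine = E-sharp, G-double-sharp, B-sharp, C-double-sharp, F-double-sharp.
D-sharp dominant seventh flat nine = D-sharp, F-double-sharp, A-sharp, C-sharp, E.
Shared: F-double-sharp.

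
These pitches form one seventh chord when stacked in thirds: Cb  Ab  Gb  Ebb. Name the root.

Stacking in thirds gives Ab – Cb – Ebb – Gb, so Ab is the root — Ab half-diminished seventh.

Ab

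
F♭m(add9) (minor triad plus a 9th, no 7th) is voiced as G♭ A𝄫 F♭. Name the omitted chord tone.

C♭

F♭m(add9) = F♭, A𝄫, C♭, G♭. The voicing lacks the 5th (perfect 5th), C♭.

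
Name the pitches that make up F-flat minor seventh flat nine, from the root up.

F-flat minor seventh flat nine: minor seventh flat nine on F-flat.
F-flat — root
A-double-flat — minor 3rd
C-flat — perfect 5th
E-double-flat — minor 7th
G-double-flat — minor 9th

F-flat A-double-flat C-flat E-double-flat G-double-flat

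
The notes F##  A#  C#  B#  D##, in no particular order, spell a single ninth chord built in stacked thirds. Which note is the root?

Arranged so that each adjacent pair is a third by letter name: B# – D## – F## – A# – C#.
The bottom of that stack, B#, is the root (this is B# dominant seventh flat nine).

B#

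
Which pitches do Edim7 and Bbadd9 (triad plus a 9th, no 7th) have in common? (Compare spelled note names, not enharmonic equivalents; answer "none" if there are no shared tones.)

Bb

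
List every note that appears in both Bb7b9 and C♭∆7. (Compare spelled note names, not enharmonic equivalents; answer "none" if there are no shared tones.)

Bb7b9 = Bb, D, F, Ab, Cb.
C♭∆7 = Cb, Eb, Gb, Bb.
Shared: Bb, Cb.

Bb – Cb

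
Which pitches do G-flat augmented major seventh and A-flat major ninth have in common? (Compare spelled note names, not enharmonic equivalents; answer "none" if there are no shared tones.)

B-flat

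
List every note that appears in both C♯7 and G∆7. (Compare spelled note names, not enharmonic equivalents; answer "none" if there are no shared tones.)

C♯7: C♯ E♯ G♯ B
G∆7: G B D F♯
Common to both → B.

B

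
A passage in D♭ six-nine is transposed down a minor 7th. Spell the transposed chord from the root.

E-flat – G – B-flat – C – F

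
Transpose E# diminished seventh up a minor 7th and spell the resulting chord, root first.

D# F# A C

E# up a minor 7th → D#. New chord: D# diminished seventh.
Root: D#
Minor 3rd (3rd): F#
Diminished 5th (5th): A
Diminished 7th (7th): C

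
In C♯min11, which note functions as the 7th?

B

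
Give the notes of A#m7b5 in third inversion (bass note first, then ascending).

G# – A# – C# – E

A#m7b5 = A#–C#–E–G#; third inversion → seventh (G#) lowest.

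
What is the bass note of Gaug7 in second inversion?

D#

Gaug7 in root position is G–B–D#–F.
Second inversion places the fifth in the bass, which is D#.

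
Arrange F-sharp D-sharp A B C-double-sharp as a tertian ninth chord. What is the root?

Arranged so that each adjacent pair is a third by letter name: B – D-sharp – F-sharp – A – C-double-sharp.
The bottom of that stack, B, is the root (this is B dominant seventh sharp nine).

B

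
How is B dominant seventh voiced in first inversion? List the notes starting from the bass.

B dominant seventh = B–D#–F#–A; first inversion → third (D#) lowest.

D# F# A B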